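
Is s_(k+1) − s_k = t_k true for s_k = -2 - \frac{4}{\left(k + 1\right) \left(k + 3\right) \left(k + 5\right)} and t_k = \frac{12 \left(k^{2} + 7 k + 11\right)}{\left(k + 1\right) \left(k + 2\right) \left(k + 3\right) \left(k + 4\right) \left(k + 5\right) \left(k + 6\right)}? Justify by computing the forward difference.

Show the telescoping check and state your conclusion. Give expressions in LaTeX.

valid; difference matches t_k

s_(k+1) = -2 - 4/((k + 2)*(k + 4)*(k + 6))
s_(k+1) − s_k = 12*(k**2 + 7*k + 11)/(k**6 + 21*k**5 + 175*k**4 + 735*k**3 + 1624*k**2 + 1764*k + 720)
(s_(k+1) − s_k) − t_k = 0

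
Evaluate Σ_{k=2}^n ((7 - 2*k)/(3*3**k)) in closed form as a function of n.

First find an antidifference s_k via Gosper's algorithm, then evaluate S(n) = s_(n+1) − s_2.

S(n) = 3**(-n - 2)*(3**n + 3*n - 6)

r(k) = (2*k - 5)/(3*(2*k - 7)) after simplifying.
Take A(k)=1/3, B(k)=1, C(k)=k - 7/2.
Solve (1/3)·f(k+1) − (1)·f(k) = k - 7/2.
Degrees (0,0,1) ⇒ d ≤ 1.
Coefficient equations give f(k) = -3*(k - 3)/2.
So s_k = (B(k−1)f/C)·t_k = (-3*(k - 3)/(2*k - 7))·t_k = (k - 3)/3**k.
Δs = (7 - 2*k)/(3*3**k), as required.
Σ_(k=2)^n t_k = s_(n+1) − s_(2) = (3**(-n - 1)*(n - 2)) − (-1/9), i.e. 3**(-n - 2)*(3**n + 3*n - 6).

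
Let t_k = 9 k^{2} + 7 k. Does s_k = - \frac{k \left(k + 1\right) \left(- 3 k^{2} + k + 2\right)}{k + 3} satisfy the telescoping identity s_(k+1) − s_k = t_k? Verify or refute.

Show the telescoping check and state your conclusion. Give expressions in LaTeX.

Invalid: residual \frac{2 k \left(- 6 k^{2} - 35 k - 23\right)}{k^{2} + 7 k + 12} ≠ 0.

s_(k+1) = k*(3*k**3 + 14*k**2 + 21*k + 10)/(k + 4)
s_(k+1) − s_k = k*(9*k**3 + 58*k**2 + 87*k + 38)/(k**2 + 7*k + 12)
(s_(k+1) − s_k) − t_k = 2*k*(-6*k**2 - 35*k - 23)/(k**2 + 7*k + 12)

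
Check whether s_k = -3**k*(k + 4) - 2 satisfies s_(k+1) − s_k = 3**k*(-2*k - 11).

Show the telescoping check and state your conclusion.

valid (s_(k+1) − s_k reduces to t_k)

s_(k+1) = -3*3**k*(k + 5) - 2
s_(k+1) − s_k = 3**k*(-2*k - 11)
(s_(k+1) − s_k) − t_k = 0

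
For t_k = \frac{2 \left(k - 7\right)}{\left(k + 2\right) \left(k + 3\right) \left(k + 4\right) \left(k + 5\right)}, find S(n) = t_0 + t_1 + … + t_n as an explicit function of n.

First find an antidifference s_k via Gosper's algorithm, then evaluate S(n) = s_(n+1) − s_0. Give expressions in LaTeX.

S(n) = \frac{- n^{3} - 12 n^{2} - 53 n - 42}{6 \left(n^{3} + 12 n^{2} + 47 n + 60\right)}

r(k) = (k - 6)*(k + 2)/((k - 7)*(k + 6)) after simplifying.
Factor: A=k + 2; B=k + 6; C=k - 7.
Solve (k + 2)·f(k+1) − (k + 5)·f(k) = k - 7.
deg f ≤ 3 (via 1,1,1).
Match coefficients ⇒ f(k) = -k*(k**2 + 9*k + 32)/12.
Then R = B(k−1)f/C = -k*(k + 5)*(k**2 + 9*k + 32)/(12*(k - 7)), so s_k = R(k)·t_k = k*(-k**2 - 9*k - 32)/(6*(k + 2)*(k + 3)*(k + 4)).
s_(k+1) − s_k = 2*(k - 7)/(k**4 + 14*k**3 + 71*k**2 + 154*k + 120) = t_k.
Evaluate: s_(n+1) = (-n**3 - 12*n**2 - 53*n - 42)/(6*(n**3 + 12*n**2 + 47*n + 60)); subtract s_(0) = 0 ⇒ S(n) = (-n**3 - 12*n**2 - 53*n - 42)/(6*(n**3 + 12*n**2 + 47*n + 60)).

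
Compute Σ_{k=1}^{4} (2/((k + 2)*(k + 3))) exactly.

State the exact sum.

r(k) = (k + 2)/(k + 4) after simplifying.
Gosper form: A/B · C(k+1)/C(k) with A=k + 2, B=k + 4, C=1.
Need (k + 2)·f(k+1) − (k + 3)·f(k) = 1.
Bound: deg f ≤ 1.
Match coefficients ⇒ f(k) = k/2.
R(k) = B(k−1)·f(k)/C(k) = k*(k + 3)/2; s_k = R·t_k = k/(k + 2).
s_(k+1) − s_k = 2/(k**2 + 5*k + 6) = t_k.
Σ_(k=1)^(4) t_k = s_(5) − s_(1) = 5/7 − (1/3) = 8/21.

Σ = 8/21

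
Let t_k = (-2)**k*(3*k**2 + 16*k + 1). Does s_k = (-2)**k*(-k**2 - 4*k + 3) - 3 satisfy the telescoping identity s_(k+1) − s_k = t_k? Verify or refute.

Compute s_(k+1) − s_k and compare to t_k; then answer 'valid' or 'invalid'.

valid; difference matches t_k

s_(k+1) = 2*(-2)**k*(4*k + (k + 1)**2 + 1) - 3
s_(k+1) − s_k = (-2)**k*(3*k**2 + 16*k + 1)
(s_(k+1) − s_k) − t_k = 0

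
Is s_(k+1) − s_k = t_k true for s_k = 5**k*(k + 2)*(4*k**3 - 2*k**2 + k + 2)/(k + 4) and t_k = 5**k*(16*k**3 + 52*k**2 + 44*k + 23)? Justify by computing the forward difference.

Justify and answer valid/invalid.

s_(k+1) = 5**(k + 1)*(k + 3)*(k + 4*(k + 1)**3 - 2*(k + 1)**2 + 3)/(k + 5)
s_(k+1) − s_k = 5**k*(16*k**5 + 164*k**4 + 608*k**3 + 951*k**2 + 691*k + 280)/(k**2 + 9*k + 20)
(s_(k+1) − s_k) − t_k = 5**k*(-32*k**4 - 224*k**3 - 508*k**2 - 396*k - 180)/(k**2 + 9*k + 20)

Invalid: residual 5**k*(-32*k**4 - 224*k**3 - 508*k**2 - 396*k - 180)/(k**2 + 9*k + 20) ≠ 0.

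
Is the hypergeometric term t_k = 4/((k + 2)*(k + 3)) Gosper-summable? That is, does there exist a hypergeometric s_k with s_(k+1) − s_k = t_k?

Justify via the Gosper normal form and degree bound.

Yes. s_k = 2*k/(k + 2).

The ratio is (k + 2)/(k + 4).
Factor: A=k + 2; B=k + 4; C=1.
Solve (k + 2)·f(k+1) − (k + 3)·f(k) = 1.
Bound: deg f ≤ 1.
Solve for f: f(k) = k/2 (degree 1 ≤ 1).
Certificate R = B(k−1)f/C = k*(k + 3)/2 gives s_k = 2*k/(k + 2).
s_(k+1) − s_k = 4/(k**2 + 5*k + 6) = t_k.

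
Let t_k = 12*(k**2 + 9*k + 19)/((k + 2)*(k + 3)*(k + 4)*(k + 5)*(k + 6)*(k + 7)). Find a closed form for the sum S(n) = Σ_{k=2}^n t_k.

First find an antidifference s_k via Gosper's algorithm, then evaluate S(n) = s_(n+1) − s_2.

S(n) = (n**3 + 15*n**2 + 71*n - 87)/(48*(n**3 + 15*n**2 + 71*n + 105))

The ratio is (k + 2)*(9*k + (k + 1)**2 + 28)/((k + 8)*(k**2 + 9*k + 19)).
Gosper form: A/B · C(k+1)/C(k) with A=k + 2, B=k + 8, C=k**2 + 9*k + 19.
Set up (k + 2)·f(k+1) − (k + 7)·f(k) − (k**2 + 9*k + 19) = 0.
Bound: deg f ≤ 5.
Solve for f: f(k) = k*(k + 3)*(k + 5)*(k**2 + 12*k + 44)/144 (degree 5 ≤ 5).
R(k) = B(k−1)·f(k)/C(k) = k*(k + 3)*(k + 5)*(k + 7)*(k**2 + 12*k + 44)/(144*(k**2 + 9*k + 19)); s_k = R·t_k = k*(k**2 + 12*k + 44)/(12*(k**3 + 12*k**2 + 44*k + 48)).
s_(k+1) − s_k = 12*(k**2 + 9*k + 19)/(k**6 + 27*k**5 + 295*k**4 + 1665*k**3 + 5104*k**2 + 8028*k + 5040) = t_k.
s_(n+1) = (n**3 + 15*n**2 + 71*n + 57)/(12*(n**3 + 15*n**2 + 71*n + 105)) and s_(2) = 1/16, so S(n) = (n**3 + 15*n**2 + 71*n - 87)/(48*(n**3 + 15*n**2 + 71*n + 105)).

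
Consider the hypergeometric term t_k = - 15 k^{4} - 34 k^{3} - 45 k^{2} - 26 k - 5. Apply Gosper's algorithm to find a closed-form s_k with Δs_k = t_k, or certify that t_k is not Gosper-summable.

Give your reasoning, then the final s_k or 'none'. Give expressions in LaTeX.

The ratio is (15*k**4 + 94*k**3 + 237*k**2 + 278*k + 125)/(15*k**4 + 34*k**3 + 45*k**2 + 26*k + 5).
Take A(k)=1, B(k)=1, C(k)=k**4 + 34*k**3/15 + 3*k**2 + 26*k/15 + 1/3.
Key eq: (1)·f(k+1) = (1)·f(k) + (k**4 + 34*k**3/15 + 3*k**2 + 26*k/15 + 1/3).
Degrees (0,0,4) ⇒ d ≤ 5.
Solve for f: f(k) = k*(3*k**4 + k**3 + 3*k**2 - k - 1)/15 (degree 5 ≤ 5).
So s_k = (B(k−1)f/C)·t_k = (k*(3*k**4 + k**3 + 3*k**2 - k - 1)/(15*k**4 + 34*k**3 + 45*k**2 + 26*k + 5))·t_k = k*(-3*k**4 - k**3 - 3*k**2 + k + 1).
Check: Δs_k = -15*k**4 - 34*k**3 - 45*k**2 - 26*k - 5. ✓

s_k = k \left(- 3 k^{4} - k^{3} - 3 k^{2} + k + 1\right)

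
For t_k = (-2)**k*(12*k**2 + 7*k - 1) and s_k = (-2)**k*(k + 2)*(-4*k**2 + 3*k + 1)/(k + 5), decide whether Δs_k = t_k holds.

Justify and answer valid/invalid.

s_(k+1) = 2*(-2)**k*k*(4*k**2 + 17*k + 15)/(k + 6)
s_(k+1) − s_k = (-2)**k*(12*k**4 + 103*k**3 + 223*k**2 + 106*k - 12)/(k**2 + 11*k + 30)
(s_(k+1) − s_k) − t_k = (-2)**k*(-36*k**3 - 213*k**2 - 93*k + 18)/(k**2 + 11*k + 30)

Invalid: residual (-2)**k*(-36*k**3 - 213*k**2 - 93*k + 18)/(k**2 + 11*k + 30) ≠ 0.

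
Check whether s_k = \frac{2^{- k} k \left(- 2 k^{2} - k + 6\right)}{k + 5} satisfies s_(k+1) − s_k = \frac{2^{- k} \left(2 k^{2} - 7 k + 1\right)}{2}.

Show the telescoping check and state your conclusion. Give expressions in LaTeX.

s_(k+1) = -(k + 1)*(k + 2*(k + 1)**2 - 5)/(2*2**k*(k + 6))
s_(k+1) − s_k = (2*k**4 + 9*k**3 - 37*k**2 - 79*k + 15)/(2*2**k*(k**2 + 11*k + 30))
(s_(k+1) − s_k) − t_k = 3*(-2*k**3 - 7*k**2 + 40*k - 5)/(2*2**k*(k**2 + 11*k + 30))

Invalid: residual \frac{3 \cdot 2^{- k} \left(- 2 k^{3} - 7 k^{2} + 40 k - 5\right)}{2 \left(k^{2} + 11 k + 30\right)} ≠ 0.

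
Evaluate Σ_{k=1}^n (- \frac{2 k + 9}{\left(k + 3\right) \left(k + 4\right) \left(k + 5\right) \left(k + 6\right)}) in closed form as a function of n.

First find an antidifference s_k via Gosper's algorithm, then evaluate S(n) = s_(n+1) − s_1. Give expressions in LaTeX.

r(k) = (k + 3)*(2*k + 11)/((k + 7)*(2*k + 9)) after simplifying.
Gosper form: A/B · C(k+1)/C(k) with A=k + 3, B=k + 7, C=k + 9/2.
f must satisfy (k + 3)·f(k+1) − (k + 6)·f(k) = k + 9/2.
From deg A=1, deg B=1, deg C=1: d=3.
Coefficient equations give f(k) = k*(k + 4)*(k + 8)/30.
So s_k = (B(k−1)f/C)·t_k = (k*(k + 4)*(k + 6)*(k + 8)/(15*(2*k + 9)))·t_k = k*(-k - 8)/(15*(k**2 + 8*k + 15)).
Verify: (-2*k - 9)/(k**4 + 18*k**3 + 119*k**2 + 342*k + 360) matches t_k.
Σ_(k=1)^n t_k = s_(n+1) − s_(1) = ((-n**2 - 10*n - 9)/(15*(n**2 + 10*n + 24))) − (-1/40), i.e. n*(-n - 10)/(24*(n**2 + 10*n + 24)).

S(n) = \frac{n \left(- n - 10\right)}{24 \left(n^{2} + 10 n + 24\right)}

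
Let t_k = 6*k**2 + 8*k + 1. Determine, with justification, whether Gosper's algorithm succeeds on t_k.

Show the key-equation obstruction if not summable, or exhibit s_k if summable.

r(k) = (6*k**2 + 20*k + 15)/(6*k**2 + 8*k + 1) after simplifying.
Normal form (A,B,C) = (1, 1, k**2 + 4*k/3 + 1/6).
f must satisfy (1)·f(k+1) − (1)·f(k) = k**2 + 4*k/3 + 1/6.
deg f ≤ 3 (via 0,0,2).
Solve for f: f(k) = k*(2*k**2 + k - 2)/6 (degree 3 ≤ 3).
Then R = B(k−1)f/C = k*(2*k**2 + k - 2)/(6*k**2 + 8*k + 1), so s_k = R(k)·t_k = k*(2*k**2 + k - 2).
Verify: 6*k**2 + 8*k + 1 matches t_k.

Yes. s_k = k*(2*k**2 + k - 2).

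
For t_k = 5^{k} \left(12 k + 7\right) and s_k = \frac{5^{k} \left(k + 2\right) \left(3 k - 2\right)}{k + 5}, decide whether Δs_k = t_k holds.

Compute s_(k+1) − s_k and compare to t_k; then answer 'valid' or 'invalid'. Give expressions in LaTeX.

s_(k+1) = 5**(k + 1)*(k + 3)*(3*k + 1)/(k + 6)
s_(k+1) − s_k = 5**k*(12*k**3 + 103*k**2 + 245*k + 99)/(k**2 + 11*k + 30)
(s_(k+1) − s_k) − t_k = 5**k*(-36*k**2 - 192*k - 111)/(k**2 + 11*k + 30)

Invalid: residual \frac{5^{k} \left(- 36 k^{2} - 192 k - 111\right)}{k^{2} + 11 k + 30} ≠ 0.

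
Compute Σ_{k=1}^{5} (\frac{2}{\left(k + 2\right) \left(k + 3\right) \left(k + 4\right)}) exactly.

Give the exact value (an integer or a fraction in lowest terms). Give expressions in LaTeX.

Σ = 5/72

Step 1: r(k) = (k + 2)/(k + 5).
Gosper form: A/B · C(k+1)/C(k) with A=k + 2, B=k + 5, C=1.
Key eq: (k + 2)·f(k+1) = (k + 4)·f(k) + (1).
d = 2 from the (1,1,0) case.
A polynomial solution: f(k) = k*(k + 5)/12.
R(k) = B(k−1)·f(k)/C(k) = k*(k + 4)*(k + 5)/12; s_k = R·t_k = k*(k + 5)/(6*(k + 2)*(k + 3)).
Verify: 2/(k**3 + 9*k**2 + 26*k + 24) matches t_k.
Sum = s_(6) − s_(1); s_(6) = 11/72, s_(1) = 1/12 ⇒ 5/72.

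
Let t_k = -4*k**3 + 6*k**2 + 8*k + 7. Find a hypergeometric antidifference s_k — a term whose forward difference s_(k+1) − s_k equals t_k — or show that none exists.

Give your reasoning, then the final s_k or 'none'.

Compute t_(k+1)/t_k: get (4*k**3 + 6*k**2 - 8*k - 17)/(4*k**3 - 6*k**2 - 8*k - 7).
Gosper form: A/B · C(k+1)/C(k) with A=1, B=1, C=k**3 - 3*k**2/2 - 2*k - 7/4.
Need (1)·f(k+1) − (1)·f(k) = k**3 - 3*k**2/2 - 2*k - 7/4.
deg f ≤ 4 (via 0,0,3).
Coefficient equations give f(k) = k*(k**3 - 4*k**2 - 4)/4.
R(k) = B(k−1)·f(k)/C(k) = k*(k**3 - 4*k**2 - 4)/(4*k**3 - 6*k**2 - 8*k - 7); s_k = R·t_k = k*(-k**3 + 4*k**2 + 4).
s_(k+1) − s_k = -4*k**3 + 6*k**2 + 8*k + 7 = t_k.

s_k = k*(-k**3 + 4*k**2 + 4)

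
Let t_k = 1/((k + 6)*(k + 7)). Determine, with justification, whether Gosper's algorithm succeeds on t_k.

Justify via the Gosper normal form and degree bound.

Step 1: r(k) = (k + 6)/(k + 8).
Gosper form: A/B · C(k+1)/C(k) with A=k + 6, B=k + 8, C=1.
Key eq: (k + 6)·f(k+1) = (k + 7)·f(k) + (1).
Bound: deg f ≤ 1.
Solving with deg f ≤ 1: f(k) = k/6.
Then R = B(k−1)f/C = k*(k + 7)/6, so s_k = R(k)·t_k = k/(6*(k + 6)).
Δs = 1/(k**2 + 13*k + 42), as required.

Yes. s_k = k/(6*(k + 6)).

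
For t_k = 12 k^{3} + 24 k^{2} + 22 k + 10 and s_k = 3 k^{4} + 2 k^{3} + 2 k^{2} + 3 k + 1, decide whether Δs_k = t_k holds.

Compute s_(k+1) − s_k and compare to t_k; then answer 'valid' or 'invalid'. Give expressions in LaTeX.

s_(k+1) = 3*k**4 + 14*k**3 + 26*k**2 + 25*k + 11
s_(k+1) − s_k = 12*k**3 + 24*k**2 + 22*k + 10
(s_(k+1) − s_k) − t_k = 0

valid (s_(k+1) − s_k reduces to t_k)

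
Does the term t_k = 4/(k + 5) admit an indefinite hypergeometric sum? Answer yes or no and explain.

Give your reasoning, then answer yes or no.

No; the coefficient equations for f are inconsistent.

Compute t_(k+1)/t_k: get (k + 5)/(k + 6).
Take A(k)=k + 5, B(k)=k + 6, C(k)=1.
Set up (k + 5)·f(k+1) − (k + 5)·f(k) − (1) = 0.
From deg A=1, deg B=1, deg C=0: d=0.
f = c0 ⇒ A·f(k+1) − B(k−1)·f(k) − C = -1. The system {-1 = 0} is inconsistent; no antidifference.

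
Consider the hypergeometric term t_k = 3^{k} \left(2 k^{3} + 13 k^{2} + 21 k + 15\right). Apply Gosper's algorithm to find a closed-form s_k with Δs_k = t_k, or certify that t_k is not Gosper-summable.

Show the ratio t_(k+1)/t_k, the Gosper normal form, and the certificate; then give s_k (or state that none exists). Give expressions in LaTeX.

s_k = 3^{k} \left(k^{3} + 2 k^{2} + 3\right)

r(k) = 3*(2*k**3 + 19*k**2 + 53*k + 51)/(2*k**3 + 13*k**2 + 21*k + 15) after simplifying.
Take A(k)=3, B(k)=1, C(k)=k**3 + 13*k**2/2 + 21*k/2 + 15/2.
f must satisfy (3)·f(k+1) − (1)·f(k) = k**3 + 13*k**2/2 + 21*k/2 + 15/2.
Bound: deg f ≤ 3.
Match coefficients ⇒ f(k) = (k**3 + 2*k**2 + 3)/2.
Get s_k = R·t_k = 3**k*(k**3 + 2*k**2 + 3) with R(k) = B(k−1)f(k)/C(k) = (k**3 + 2*k**2 + 3)/(2*k**3 + 13*k**2 + 21*k + 15).
Verify: 3**k*(2*k**3 + 13*k**2 + 21*k + 15) matches t_k.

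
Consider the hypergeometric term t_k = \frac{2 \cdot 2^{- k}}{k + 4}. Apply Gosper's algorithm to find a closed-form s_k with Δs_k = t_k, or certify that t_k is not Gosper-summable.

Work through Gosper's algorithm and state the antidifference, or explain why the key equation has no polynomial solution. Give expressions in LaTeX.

t_(k+1)/t_k = (k + 4)/(2*(k + 5)).
Normal form (A,B,C) = (k/2 + 2, k + 5, 1).
Solve (k/2 + 2)·f(k+1) − (k + 4)·f(k) = 1.
Degrees (1,1,0) ⇒ d ≤ -1.
deg f ≤ -1 is impossible — no certificate.

not Gosper-summable; s_k does not exist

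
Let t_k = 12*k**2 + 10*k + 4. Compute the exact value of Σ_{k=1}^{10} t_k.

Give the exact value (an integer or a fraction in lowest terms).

Σ = 5210

Ratio r(k) = (6*k**2 + 17*k + 13)/(6*k**2 + 5*k + 2).
Gosper form: A/B · C(k+1)/C(k) with A=1, B=1, C=k**2 + 5*k/6 + 1/3.
Set up (1)·f(k+1) − (1)·f(k) − (k**2 + 5*k/6 + 1/3) = 0.
From deg A=0, deg B=0, deg C=2: d=3.
Coefficient equations give f(k) = k*(4*k**2 - k + 1)/12.
So s_k = (B(k−1)f/C)·t_k = (k*(4*k**2 - k + 1)/(2*(6*k**2 + 5*k + 2)))·t_k = k*(4*k**2 - k + 1).
Check: Δs_k = 12*k**2 + 10*k + 4. ✓
Σ_(k=1)^(10) t_k = s_(11) − s_(1) = 5214 − (4) = 5210.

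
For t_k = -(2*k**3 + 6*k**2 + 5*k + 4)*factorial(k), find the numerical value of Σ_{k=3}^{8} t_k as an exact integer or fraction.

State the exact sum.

The ratio is (2*k**4 + 14*k**3 + 35*k**2 + 40*k + 17)/(2*k**3 + 6*k**2 + 5*k + 4).
A = k + 1, B = 1, C = k**3 + 3*k**2 + 5*k/2 + 2.
f must satisfy (k + 1)·f(k+1) − (1)·f(k) = k**3 + 3*k**2 + 5*k/2 + 2.
d = 2 from the (1,0,3) case.
Coefficient equations give f(k) = (2*k**2 + 2*k - 3)/2.
R(k) = B(k−1)·f(k)/C(k) = (2*k**2 + 2*k - 3)/(2*k**3 + 6*k**2 + 5*k + 4); s_k = R·t_k = -(2*k**2 + 2*k - 3)*factorial(k).
Δs = -(2*k**3 + 6*k**2 + 5*k + 4)*factorial(k), as required.
Evaluate s at k=9 and k=3: -64229760 and -126; difference -64229634.

Σ = -64229634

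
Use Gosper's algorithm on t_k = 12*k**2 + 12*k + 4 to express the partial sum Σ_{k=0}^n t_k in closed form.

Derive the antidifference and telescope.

The ratio is (3*k**2 + 9*k + 7)/(3*k**2 + 3*k + 1).
A = 1, B = 1, C = k**2 + k + 1/3.
Key eq: (1)·f(k+1) = (1)·f(k) + (k**2 + k + 1/3).
Bound: deg f ≤ 3.
Solving with deg f ≤ 3: f(k) = k**3/3.
Get s_k = R·t_k = 4*k**3 with R(k) = B(k−1)f(k)/C(k) = k**3/(3*k**2 + 3*k + 1).
s_(k+1) − s_k = -4*k**3 + 4*(k + 1)**3 = t_k.
s_(n+1) = 4*n**3 + 12*n**2 + 12*n + 4 and s_(0) = 0, so S(n) = 4*n**3 + 12*n**2 + 12*n + 4.

S(n) = 4*n**3 + 12*n**2 + 12*n + 4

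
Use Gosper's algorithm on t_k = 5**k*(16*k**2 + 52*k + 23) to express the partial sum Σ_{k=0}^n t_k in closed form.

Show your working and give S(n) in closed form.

S(n) = 20*5**n*n**2 + 55*5**n*n + 20*5**n + 3

Step 1: r(k) = 5*(16*k**2 + 84*k + 91)/(16*k**2 + 52*k + 23).
So A=5 and B=1, with C=k**2 + 13*k/4 + 23/16.
Set up (5)·f(k+1) − (1)·f(k) − (k**2 + 13*k/4 + 23/16) = 0.
Degrees (0,0,2) ⇒ d ≤ 2.
A polynomial solution: f(k) = (4*k**2 + 3*k - 3)/16.
R(k) = B(k−1)·f(k)/C(k) = (4*k**2 + 3*k - 3)/(16*k**2 + 52*k + 23); s_k = R·t_k = 5**k*(4*k**2 + 3*k - 3).
Verify: 5**k*(16*k**2 + 52*k + 23) matches t_k.
Telescope: S(n) = s_(n+1) − s_(0) = 5**(n + 1)*(4*n**2 + 11*n + 4) − (-3) = 20*5**n*n**2 + 55*5**n*n + 20*5**n + 3.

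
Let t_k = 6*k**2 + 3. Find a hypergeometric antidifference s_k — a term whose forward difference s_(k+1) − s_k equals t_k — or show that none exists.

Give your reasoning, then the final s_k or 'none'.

t_(k+1)/t_k = (2*(k + 1)**2 + 1)/(2*k**2 + 1).
Normal form (A,B,C) = (1, 1, k**2 + 1/2).
f must satisfy (1)·f(k+1) − (1)·f(k) = k**2 + 1/2.
From deg A=0, deg B=0, deg C=2: d=3.
Solving with deg f ≤ 3: f(k) = k*(2*k**2 - 3*k + 4)/6.
R(k) = B(k−1)·f(k)/C(k) = k*(2*k**2 - 3*k + 4)/(3*(2*k**2 + 1)); s_k = R·t_k = k*(2*k**2 - 3*k + 4).
s_(k+1) − s_k = 6*k**2 + 3 = t_k.

s_k = k*(2*k**2 - 3*k + 4)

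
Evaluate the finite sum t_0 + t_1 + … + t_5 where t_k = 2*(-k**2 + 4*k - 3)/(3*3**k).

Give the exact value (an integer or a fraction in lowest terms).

Σ = -1438/729

t_(k+1)/t_k = k*(k - 2)/(3*(k**2 - 4*k + 3)).
Normal form (A,B,C) = (1/3, 1, k**2 - 4*k + 3).
Key eq: (1/3)·f(k+1) = (1)·f(k) + (k**2 - 4*k + 3).
deg f ≤ 2 (via 0,0,2).
Solving with deg f ≤ 2: f(k) = -3*(k - 2)*(k - 1)/2.
R(k) = B(k−1)·f(k)/C(k) = -3*(k - 2)/(2*(k - 3)); s_k = R·t_k = (k**2 - 3*k + 2)/3**k.
Check: Δs_k = 2*(-k**2 + 4*k - 3)/(3*3**k). ✓
Sum = s_(6) − s_(0); s_(6) = 20/729, s_(0) = 2 ⇒ -1438/729.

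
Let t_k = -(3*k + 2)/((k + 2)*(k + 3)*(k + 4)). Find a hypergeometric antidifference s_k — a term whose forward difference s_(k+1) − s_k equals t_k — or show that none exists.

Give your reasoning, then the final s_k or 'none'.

s_k = k*(-2*k - 1)/(3*(k + 2)*(k + 3))

Compute t_(k+1)/t_k: get (k + 2)*(3*k + 5)/((k + 5)*(3*k + 2)).
So A=k + 2 and B=k + 5, with C=k + 2/3.
Solve (k + 2)·f(k+1) − (k + 4)·f(k) = k + 2/3.
deg f ≤ 2 (via 1,1,1).
Match coefficients ⇒ f(k) = k*(2*k + 1)/9.
Certificate R = B(k−1)f/C = k*(k + 4)*(2*k + 1)/(3*(3*k + 2)) gives s_k = k*(-2*k - 1)/(3*(k + 2)*(k + 3)).
Check: Δs_k = (-3*k - 2)/(k**3 + 9*k**2 + 26*k + 24). ✓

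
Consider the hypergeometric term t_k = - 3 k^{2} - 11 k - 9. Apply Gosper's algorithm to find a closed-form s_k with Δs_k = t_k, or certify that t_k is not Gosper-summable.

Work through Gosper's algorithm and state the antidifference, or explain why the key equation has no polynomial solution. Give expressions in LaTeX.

s_k = k \left(- k^{2} - 4 k - 4\right)

Step 1: r(k) = (3*k**2 + 17*k + 23)/(3*k**2 + 11*k + 9).
So A=1 and B=1, with C=k**2 + 11*k/3 + 3.
Set up (1)·f(k+1) − (1)·f(k) − (k**2 + 11*k/3 + 3) = 0.
From deg A=0, deg B=0, deg C=2: d=3.
Coefficient equations give f(k) = k*(k + 2)**2/3.
R(k) = B(k−1)·f(k)/C(k) = k*(k + 2)**2/(3*k**2 + 11*k + 9); s_k = R·t_k = k*(-k**2 - 4*k - 4).
Check: Δs_k = -3*k**2 - 11*k - 9. ✓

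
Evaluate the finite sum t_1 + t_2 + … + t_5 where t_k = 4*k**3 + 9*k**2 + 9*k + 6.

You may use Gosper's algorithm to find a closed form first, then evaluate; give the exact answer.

Σ = 1560

The ratio is (4*k**3 + 21*k**2 + 39*k + 28)/(4*k**3 + 9*k**2 + 9*k + 6).
Take A(k)=1, B(k)=1, C(k)=k**3 + 9*k**2/4 + 9*k/4 + 3/2.
f must satisfy (1)·f(k+1) − (1)·f(k) = k**3 + 9*k**2/4 + 9*k/4 + 3/2.
From deg A=0, deg B=0, deg C=3: d=4.
A polynomial solution: f(k) = k*(k**3 + k**2 + k + 3)/4.
R(k) = B(k−1)·f(k)/C(k) = k*(k**3 + k**2 + k + 3)/(4*k**3 + 9*k**2 + 9*k + 6); s_k = R·t_k = k*(k**3 + k**2 + k + 3).
s_(k+1) − s_k = 4*k**3 + 9*k**2 + 9*k + 6 = t_k.
Evaluate s at k=6 and k=1: 1566 and 6; difference 1560.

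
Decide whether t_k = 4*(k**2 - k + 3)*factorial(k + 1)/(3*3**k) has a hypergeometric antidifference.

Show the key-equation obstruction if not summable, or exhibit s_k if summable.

Yes. s_k = 4*(k - 1)*factorial(k + 1)/3**k.

t_(k+1)/t_k = (k + 2)*(-k + (k + 1)**2 + 2)/(3*(k**2 - k + 3)).
Normal form (A,B,C) = (k/3 + 2/3, 1, k**2 - k + 3).
Key eq: (k/3 + 2/3)·f(k+1) = (1)·f(k) + (k**2 - k + 3).
d = 1 from the (1,0,2) case.
Solve for f: f(k) = 3*(k - 1) (degree 1 ≤ 1).
So s_k = (B(k−1)f/C)·t_k = (3*(k - 1)/(k**2 - k + 3))·t_k = 4*(k - 1)*factorial(k + 1)/3**k.
Δs = 4*(k**2 - k + 3)*factorial(k + 1)/(3*3**k), as required.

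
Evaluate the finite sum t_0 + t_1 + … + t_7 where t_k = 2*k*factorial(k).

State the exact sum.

Compute t_(k+1)/t_k: get (k + 1)**2/k.
Factor: A=k + 1; B=1; C=k.
Set up (k + 1)·f(k+1) − (1)·f(k) − (k) = 0.
Bound: deg f ≤ 0.
Match coefficients ⇒ f(k) = 1.
Get s_k = R·t_k = 2*factorial(k) with R(k) = B(k−1)f(k)/C(k) = 1/k.
Verify: 2*k*factorial(k) matches t_k.
Σ_(k=0)^(7) t_k = s_(8) − s_(0) = 80640 − (2) = 80638.

Σ = 80638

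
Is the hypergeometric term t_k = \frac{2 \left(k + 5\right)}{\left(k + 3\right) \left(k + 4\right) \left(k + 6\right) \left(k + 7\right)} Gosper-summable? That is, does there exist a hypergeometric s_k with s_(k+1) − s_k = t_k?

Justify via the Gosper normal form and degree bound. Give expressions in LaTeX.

Yes. s_k = \frac{k \left(k + 9\right)}{18 \left(k^{2} + 9 k + 18\right)}.

Compute t_(k+1)/t_k: get (k + 3)*(k + 6)**2/((k + 5)**2*(k + 8)).
Take A(k)=k + 3, B(k)=k + 8, C(k)=k**2 + 10*k + 25.
Set up (k + 3)·f(k+1) − (k + 7)·f(k) − (k**2 + 10*k + 25) = 0.
d = 4 from the (1,1,2) case.
A polynomial solution: f(k) = k*(k + 4)*(k + 5)*(k + 9)/36.
So s_k = (B(k−1)f/C)·t_k = (k*(k + 4)*(k + 7)*(k + 9)/(36*(k + 5)))·t_k = k*(k + 9)/(18*(k**2 + 9*k + 18)).
Verify: 2*(k + 5)/(k**4 + 20*k**3 + 145*k**2 + 450*k + 504) matches t_k.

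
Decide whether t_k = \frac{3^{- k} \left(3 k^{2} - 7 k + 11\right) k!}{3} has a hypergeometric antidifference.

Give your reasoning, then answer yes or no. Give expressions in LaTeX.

Ratio r(k) = (k + 1)*(-7*k + 3*(k + 1)**2 + 4)/(3*(3*k**2 - 7*k + 11)).
Factor: A=k/3 + 1/3; B=1; C=k**2 - 7*k/3 + 11/3.
Key eq: (k/3 + 1/3)·f(k+1) = (1)·f(k) + (k**2 - 7*k/3 + 11/3).
Degrees (1,0,2) ⇒ d ≤ 1.
Solving with deg f ≤ 1: f(k) = 3*k - 4.
So s_k = (B(k−1)f/C)·t_k = (3*(3*k - 4)/(3*k**2 - 7*k + 11))·t_k = (3*k - 4)*factorial(k)/3**k.
Verify: (3*k**2 - 7*k + 11)*factorial(k)/(3*3**k) matches t_k.

Yes. s_k = 3^{- k} \left(3 k - 4\right) k!.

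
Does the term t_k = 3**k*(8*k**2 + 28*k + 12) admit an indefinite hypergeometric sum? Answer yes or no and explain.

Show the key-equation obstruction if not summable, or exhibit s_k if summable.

Yes. s_k = 3**k*(4*k**2 + 2*k - 3).

Ratio r(k) = 3*(2*k**2 + 11*k + 12)/(2*k**2 + 7*k + 3).
Factor: A=3; B=1; C=k**2 + 7*k/2 + 3/2.
Set up (3)·f(k+1) − (1)·f(k) − (k**2 + 7*k/2 + 3/2) = 0.
Bound: deg f ≤ 2.
Solving with deg f ≤ 2: f(k) = (4*k**2 + 2*k - 3)/8.
Certificate R = B(k−1)f/C = (4*k**2 + 2*k - 3)/(4*(k + 3)*(2*k + 1)) gives s_k = 3**k*(4*k**2 + 2*k - 3).
Δs = 3**k*(8*k**2 + 28*k + 12), as required.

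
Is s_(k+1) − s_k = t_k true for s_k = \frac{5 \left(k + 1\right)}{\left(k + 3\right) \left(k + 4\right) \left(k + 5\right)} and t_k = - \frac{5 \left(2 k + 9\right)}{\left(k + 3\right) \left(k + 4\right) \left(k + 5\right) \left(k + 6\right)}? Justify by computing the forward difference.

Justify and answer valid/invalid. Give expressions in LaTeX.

s_(k+1) = 5*(k + 2)/((k + 4)*(k + 5)*(k + 6))
s_(k+1) − s_k = -10*k/(k**4 + 18*k**3 + 119*k**2 + 342*k + 360)
(s_(k+1) − s_k) − t_k = 45/(k**4 + 18*k**3 + 119*k**2 + 342*k + 360)

Invalid: residual \frac{45}{k^{4} + 18 k^{3} + 119 k^{2} + 342 k + 360} ≠ 0.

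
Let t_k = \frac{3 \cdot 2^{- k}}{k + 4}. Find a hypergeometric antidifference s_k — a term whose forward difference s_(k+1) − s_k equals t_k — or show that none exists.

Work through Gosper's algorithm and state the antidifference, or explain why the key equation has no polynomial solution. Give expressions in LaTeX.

r(k) = (k + 4)/(2*(k + 5)) after simplifying.
Take A(k)=k/2 + 2, B(k)=k + 5, C(k)=1.
f must satisfy (k/2 + 2)·f(k+1) − (k + 4)·f(k) = 1.
Bound: deg f ≤ -1.
d = -1 < 0 ⇒ no nonzero polynomial f; not summable.

not Gosper-summable; s_k does not exist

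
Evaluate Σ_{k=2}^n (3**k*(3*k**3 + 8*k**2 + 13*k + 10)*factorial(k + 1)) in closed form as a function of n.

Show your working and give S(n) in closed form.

S(n) = 3*3**n*n**4*factorial(n) + 12*3**n*n**3*factorial(n) + 21*3**n*n**2*factorial(n) + 24*3**n*n*factorial(n) + 12*3**n*factorial(n) - 216

r(k) = 3*(3*k**4 + 23*k**3 + 72*k**2 + 110*k + 68)/(3*k**3 + 8*k**2 + 13*k + 10) after simplifying.
Take A(k)=3*k + 6, B(k)=1, C(k)=k**3 + 8*k**2/3 + 13*k/3 + 10/3.
Solve (3*k + 6)·f(k+1) − (1)·f(k) = k**3 + 8*k**2/3 + 13*k/3 + 10/3.
deg f ≤ 2 (via 1,0,3).
Coefficient equations give f(k) = (k**2 - k + 2)/3.
R(k) = B(k−1)·f(k)/C(k) = (k**2 - k + 2)/(3*k**3 + 8*k**2 + 13*k + 10); s_k = R·t_k = 3**k*(k**2 - k + 2)*factorial(k + 1).
s_(k+1) − s_k = 3**k*(3*k**3 + 8*k**2 + 13*k + 10)*factorial(k + 1) = t_k.
Σ_(k=2)^n t_k = s_(n+1) − s_(2) = (3**(n + 1)*(n**2 + n + 2)*factorial(n + 2)) − (216), i.e. 3*3**n*n**4*factorial(n) + 12*3**n*n**3*factorial(n) + 21*3**n*n**2*factorial(n) + 24*3**n*n*factorial(n) + 12*3**n*factorial(n) - 216.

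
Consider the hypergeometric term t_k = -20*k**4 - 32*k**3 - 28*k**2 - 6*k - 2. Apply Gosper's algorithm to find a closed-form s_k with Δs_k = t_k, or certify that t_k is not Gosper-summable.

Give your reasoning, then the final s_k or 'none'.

s_k = k*(-4*k**4 + 2*k**3 + 3*k - 3)

Compute t_(k+1)/t_k: get (10*k**4 + 56*k**3 + 122*k**2 + 119*k + 44)/(10*k**4 + 16*k**3 + 14*k**2 + 3*k + 1).
Factor: A=1; B=1; C=k**4 + 8*k**3/5 + 7*k**2/5 + 3*k/10 + 1/10.
Set up (1)·f(k+1) − (1)·f(k) − (k**4 + 8*k**3/5 + 7*k**2/5 + 3*k/10 + 1/10) = 0.
Bound: deg f ≤ 5.
A polynomial solution: f(k) = k*(4*k**4 - 2*k**3 - 3*k + 3)/20.
So s_k = (B(k−1)f/C)·t_k = (k*(4*k**4 - 2*k**3 - 3*k + 3)/(2*(10*k**4 + 16*k**3 + 14*k**2 + 3*k + 1)))·t_k = k*(-4*k**4 + 2*k**3 + 3*k - 3).
Δs = -20*k**4 - 32*k**3 - 28*k**2 - 6*k - 2, as required.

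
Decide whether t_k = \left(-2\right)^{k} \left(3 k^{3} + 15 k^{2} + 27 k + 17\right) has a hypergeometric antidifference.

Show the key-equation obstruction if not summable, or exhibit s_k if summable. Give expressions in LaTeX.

The ratio is 2*(-3*k**3 - 24*k**2 - 66*k - 62)/(3*k**3 + 15*k**2 + 27*k + 17).
Factor: A=-2; B=1; C=k**3 + 5*k**2 + 9*k + 17/3.
Key eq: (-2)·f(k+1) = (1)·f(k) + (k**3 + 5*k**2 + 9*k + 17/3).
deg f ≤ 3 (via 0,0,3).
Solving with deg f ≤ 3: f(k) = -(k + 1)**3/3.
So s_k = (B(k−1)f/C)·t_k = (-(k + 1)**3/(3*k**3 + 15*k**2 + 27*k + 17))·t_k = (-2)**k*(-k**3 - 3*k**2 - 3*k - 1).
Δs = (-2)**k*(3*k**3 + 15*k**2 + 27*k + 17), as required.

Yes. s_k = \left(-2\right)^{k} \left(- k^{3} - 3 k^{2} - 3 k - 1\right).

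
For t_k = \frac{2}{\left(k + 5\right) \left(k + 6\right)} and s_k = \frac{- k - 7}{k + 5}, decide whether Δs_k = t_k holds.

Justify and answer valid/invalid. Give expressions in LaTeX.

s_(k+1) = (-k - 8)/(k + 6)
s_(k+1) − s_k = 2/(k**2 + 11*k + 30)
(s_(k+1) − s_k) − t_k = 0

valid (s_(k+1) − s_k reduces to t_k)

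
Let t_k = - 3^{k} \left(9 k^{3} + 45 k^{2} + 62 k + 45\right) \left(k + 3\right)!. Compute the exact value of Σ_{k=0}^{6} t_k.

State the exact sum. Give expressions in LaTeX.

Σ = -1079321241582

Compute t_(k+1)/t_k: get 3*(9*k**4 + 108*k**3 + 467*k**2 + 877*k + 644)/(9*k**3 + 45*k**2 + 62*k + 45).
So A=3*k + 12 and B=1, with C=k**3 + 5*k**2 + 62*k/9 + 5.
Set up (3*k + 12)·f(k+1) − (1)·f(k) − (k**3 + 5*k**2 + 62*k/9 + 5) = 0.
From deg A=1, deg B=0, deg C=3: d=2.
A polynomial solution: f(k) = (3*k**2 - 2*k + 3)/9.
R(k) = B(k−1)·f(k)/C(k) = (3*k**2 - 2*k + 3)/(9*k**3 + 45*k**2 + 62*k + 45); s_k = R·t_k = -3**k*(3*k**2 - 2*k + 3)*factorial(k + 3).
Check: Δs_k = -3**k*(9*k**3 + 45*k**2 + 62*k + 45)*factorial(k + 3). ✓
Telescoping: Σ = s_(7) − s_(0) = -1079321241600 − (-18) = -1079321241582.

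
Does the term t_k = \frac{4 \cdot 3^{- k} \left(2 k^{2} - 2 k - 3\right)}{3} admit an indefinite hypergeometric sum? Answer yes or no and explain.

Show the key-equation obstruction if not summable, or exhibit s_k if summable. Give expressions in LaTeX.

Yes. s_k = 4 \cdot 3^{- k} \left(1 - k^{2}\right).

r(k) = (2*k**2 + 2*k - 3)/(3*(2*k**2 - 2*k - 3)) after simplifying.
Gosper form: A/B · C(k+1)/C(k) with A=1/3, B=1, C=k**2 - k - 3/2.
Solve (1/3)·f(k+1) − (1)·f(k) = k**2 - k - 3/2.
Bound: deg f ≤ 2.
Solve for f: f(k) = -3*(k - 1)*(k + 1)/2 (degree 2 ≤ 2).
R(k) = B(k−1)·f(k)/C(k) = -3*(k - 1)*(k + 1)/(2*k**2 - 2*k - 3); s_k = R·t_k = 4*(1 - k**2)/3**k.
Δs = 4*(2*k**2 - 2*k - 3)/(3*3**k), as required.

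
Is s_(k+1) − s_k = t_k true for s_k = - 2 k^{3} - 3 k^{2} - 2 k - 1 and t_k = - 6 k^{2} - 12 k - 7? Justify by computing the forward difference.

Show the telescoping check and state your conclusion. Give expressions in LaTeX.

s_(k+1) = -2*k**3 - 9*k**2 - 14*k - 8
s_(k+1) − s_k = -6*k**2 - 12*k - 7
(s_(k+1) − s_k) − t_k = 0

valid (s_(k+1) − s_k reduces to t_k)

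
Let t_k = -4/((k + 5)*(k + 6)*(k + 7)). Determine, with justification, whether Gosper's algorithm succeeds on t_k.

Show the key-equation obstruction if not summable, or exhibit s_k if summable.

Step 1: r(k) = (k + 5)/(k + 8).
Factor: A=k + 5; B=k + 8; C=1.
f must satisfy (k + 5)·f(k+1) − (k + 7)·f(k) = 1.
Degrees (1,1,0) ⇒ d ≤ 2.
Coefficient equations give f(k) = k*(k + 11)/60.
So s_k = (B(k−1)f/C)·t_k = (k*(k + 7)*(k + 11)/60)·t_k = k*(-k - 11)/(15*(k + 5)*(k + 6)).
Check: Δs_k = -4/(k**3 + 18*k**2 + 107*k + 210). ✓

Yes. s_k = k*(-k - 11)/(15*(k + 5)*(k + 6)).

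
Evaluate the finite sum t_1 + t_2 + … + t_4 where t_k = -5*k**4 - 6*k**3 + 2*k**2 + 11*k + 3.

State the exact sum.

Σ = -2188

The ratio is (5*k**4 + 26*k**3 + 46*k**2 + 23*k - 5)/(5*k**4 + 6*k**3 - 2*k**2 - 11*k - 3).
A = 1, B = 1, C = k**4 + 6*k**3/5 - 2*k**2/5 - 11*k/5 - 3/5.
Key eq: (1)·f(k+1) = (1)·f(k) + (k**4 + 6*k**3/5 - 2*k**2/5 - 11*k/5 - 3/5).
Degrees (0,0,4) ⇒ d ≤ 5.
A polynomial solution: f(k) = k*(k**4 - k**3 - 2*k**2 - 3*k + 2)/5.
So s_k = (B(k−1)f/C)·t_k = (k*(k**4 - k**3 - 2*k**2 - 3*k + 2)/(5*k**4 + 6*k**3 - 2*k**2 - 11*k - 3))·t_k = k*(-k**4 + k**3 + 2*k**2 + 3*k - 2).
s_(k+1) − s_k = -5*k**4 - 6*k**3 + 2*k**2 + 11*k + 3 = t_k.
Telescoping: Σ = s_(5) − s_(1) = -2185 − (3) = -2188.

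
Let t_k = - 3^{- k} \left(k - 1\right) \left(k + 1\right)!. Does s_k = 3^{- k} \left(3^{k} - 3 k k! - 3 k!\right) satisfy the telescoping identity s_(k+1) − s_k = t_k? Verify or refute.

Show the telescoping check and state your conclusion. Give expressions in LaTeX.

Valid: the claim telescopes to t_k.

s_(k+1) = (3**k - k**2*factorial(k) - 3*k*factorial(k) - 2*factorial(k))/3**k
s_(k+1) − s_k = -(k - 1)*factorial(k + 1)/3**k
(s_(k+1) − s_k) − t_k = 0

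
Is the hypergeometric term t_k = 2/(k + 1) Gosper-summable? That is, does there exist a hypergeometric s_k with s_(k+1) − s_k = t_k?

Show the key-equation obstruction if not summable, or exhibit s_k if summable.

No — t_k has no hypergeometric antidifference.

r(k) = (k + 1)/(k + 2) after simplifying.
Gosper form: A/B · C(k+1)/C(k) with A=k + 1, B=k + 2, C=1.
f must satisfy (k + 1)·f(k+1) − (k + 1)·f(k) = 1.
Degrees (1,1,0) ⇒ d ≤ 0.
Put f(k) = c0: A·f(k+1) − B(k−1)·f(k) − C = -1; need -1 = 0 — inconsistent ⇒ no f, not summable.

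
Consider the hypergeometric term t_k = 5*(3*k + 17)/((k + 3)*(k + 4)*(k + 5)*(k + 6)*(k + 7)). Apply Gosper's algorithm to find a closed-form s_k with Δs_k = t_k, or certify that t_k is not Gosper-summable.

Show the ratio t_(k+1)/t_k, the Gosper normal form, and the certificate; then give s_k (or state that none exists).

Compute t_(k+1)/t_k: get (k + 3)*(3*k + 20)/((k + 8)*(3*k + 17)).
So A=k + 3 and B=k + 8, with C=k + 17/3.
Set up (k + 3)·f(k+1) − (k + 7)·f(k) − (k + 17/3) = 0.
From deg A=1, deg B=1, deg C=1: d=4.
Coefficient equations give f(k) = k*(k + 5)*(k**2 + 13*k + 54)/216.
Certificate R = B(k−1)f/C = k*(k + 5)*(k + 7)*(k**2 + 13*k + 54)/(72*(3*k + 17)) gives s_k = 5*k*(k**2 + 13*k + 54)/(72*(k**3 + 13*k**2 + 54*k + 72)).
Verify: 5*(3*k + 17)/(k**5 + 25*k**4 + 245*k**3 + 1175*k**2 + 2754*k + 2520) matches t_k.

s_k = 5*k*(k**2 + 13*k + 54)/(72*(k**3 + 13*k**2 + 54*k + 72))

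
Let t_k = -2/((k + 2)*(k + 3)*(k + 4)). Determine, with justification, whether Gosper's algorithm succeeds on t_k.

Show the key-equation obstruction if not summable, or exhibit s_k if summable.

The ratio is (k + 2)/(k + 5).
Gosper form: A/B · C(k+1)/C(k) with A=k + 2, B=k + 5, C=1.
Solve (k + 2)·f(k+1) − (k + 4)·f(k) = 1.
d = 2 from the (1,1,0) case.
Solving with deg f ≤ 2: f(k) = k*(k + 5)/12.
R(k) = B(k−1)·f(k)/C(k) = k*(k + 4)*(k + 5)/12; s_k = R·t_k = k*(-k - 5)/(6*(k + 2)*(k + 3)).
Δs = -2/(k**3 + 9*k**2 + 26*k + 24), as required.

Yes. s_k = k*(-k - 5)/(6*(k + 2)*(k + 3)).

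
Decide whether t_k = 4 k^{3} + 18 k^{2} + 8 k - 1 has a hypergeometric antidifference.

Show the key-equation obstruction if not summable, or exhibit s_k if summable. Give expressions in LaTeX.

t_(k+1)/t_k = (4*k**3 + 30*k**2 + 56*k + 29)/(4*k**3 + 18*k**2 + 8*k - 1).
A = 1, B = 1, C = k**3 + 9*k**2/2 + 2*k - 1/4.
Solve (1)·f(k+1) − (1)·f(k) = k**3 + 9*k**2/2 + 2*k - 1/4.
From deg A=0, deg B=0, deg C=3: d=4.
Match coefficients ⇒ f(k) = k*(k**3 + 4*k**2 - 4*k - 2)/4.
Certificate R = B(k−1)f/C = k*(k**3 + 4*k**2 - 4*k - 2)/(4*k**3 + 18*k**2 + 8*k - 1) gives s_k = k*(k**3 + 4*k**2 - 4*k - 2).
Verify: 4*k**3 + 18*k**2 + 8*k - 1 matches t_k.

Yes. s_k = k \left(k^{3} + 4 k^{2} - 4 k - 2\right).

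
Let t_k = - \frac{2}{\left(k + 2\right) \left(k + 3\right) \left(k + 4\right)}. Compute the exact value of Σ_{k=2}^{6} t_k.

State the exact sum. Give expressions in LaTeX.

Σ = -7/180

Ratio r(k) = (k + 2)/(k + 5).
Gosper form: A/B · C(k+1)/C(k) with A=k + 2, B=k + 5, C=1.
Set up (k + 2)·f(k+1) − (k + 4)·f(k) − (1) = 0.
deg f ≤ 2 (via 1,1,0).
Solving with deg f ≤ 2: f(k) = k*(k + 5)/12.
Then R = B(k−1)f/C = k*(k + 4)*(k + 5)/12, so s_k = R(k)·t_k = k*(-k - 5)/(6*(k + 2)*(k + 3)).
Verify: -2/(k**3 + 9*k**2 + 26*k + 24) matches t_k.
Σ_(k=2)^(6) t_k = s_(7) − s_(2) = -7/45 − (-7/60) = -7/180.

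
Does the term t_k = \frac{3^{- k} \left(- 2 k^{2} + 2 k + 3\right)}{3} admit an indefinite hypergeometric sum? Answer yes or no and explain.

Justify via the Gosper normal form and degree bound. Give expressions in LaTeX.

The ratio is (2*k**2 + 2*k - 3)/(3*(2*k**2 - 2*k - 3)).
A = 1/3, B = 1, C = k**2 - k - 3/2.
Key eq: (1/3)·f(k+1) = (1)·f(k) + (k**2 - k - 3/2).
From deg A=0, deg B=0, deg C=2: d=2.
A polynomial solution: f(k) = -3*(k - 1)*(k + 1)/2.
Get s_k = R·t_k = (k**2 - 1)/3**k with R(k) = B(k−1)f(k)/C(k) = -3*(k - 1)*(k + 1)/(2*k**2 - 2*k - 3).
Verify: (-2*k**2 + 2*k + 3)/(3*3**k) matches t_k.

Yes. s_k = 3^{- k} \left(k^{2} - 1\right).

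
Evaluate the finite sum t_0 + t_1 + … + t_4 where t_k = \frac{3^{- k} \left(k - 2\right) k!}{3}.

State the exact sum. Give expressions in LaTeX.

Σ = -41/81

r(k) = (k**2 - 1)/(3*(k - 2)) after simplifying.
A = k/3 + 1/3, B = 1, C = k - 2.
f must satisfy (k/3 + 1/3)·f(k+1) − (1)·f(k) = k - 2.
d = 0 from the (1,0,1) case.
Coefficient equations give f(k) = 3.
Get s_k = R·t_k = factorial(k)/3**k with R(k) = B(k−1)f(k)/C(k) = 3/(k - 2).
Verify: (k - 2)*factorial(k)/(3*3**k) matches t_k.
Telescoping: Σ = s_(5) − s_(0) = 40/81 − (1) = -41/81.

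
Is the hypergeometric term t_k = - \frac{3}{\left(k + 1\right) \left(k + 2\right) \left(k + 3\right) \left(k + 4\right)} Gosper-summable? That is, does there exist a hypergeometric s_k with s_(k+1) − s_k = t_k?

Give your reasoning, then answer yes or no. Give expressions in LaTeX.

Yes. s_k = \frac{k \left(- k^{2} - 6 k - 11\right)}{6 \left(k + 1\right) \left(k + 2\right) \left(k + 3\right)}.

r(k) = (k + 1)/(k + 5) after simplifying.
Factor: A=k + 1; B=k + 5; C=1.
Key eq: (k + 1)·f(k+1) = (k + 4)·f(k) + (1).
From deg A=1, deg B=1, deg C=0: d=3.
Solve for f: f(k) = k*(k**2 + 6*k + 11)/18 (degree 3 ≤ 3).
Then R = B(k−1)f/C = k*(k + 4)*(k**2 + 6*k + 11)/18, so s_k = R(k)·t_k = k*(-k**2 - 6*k - 11)/(6*(k + 1)*(k + 2)*(k + 3)).
s_(k+1) − s_k = -3/(k**4 + 10*k**3 + 35*k**2 + 50*k + 24) = t_k.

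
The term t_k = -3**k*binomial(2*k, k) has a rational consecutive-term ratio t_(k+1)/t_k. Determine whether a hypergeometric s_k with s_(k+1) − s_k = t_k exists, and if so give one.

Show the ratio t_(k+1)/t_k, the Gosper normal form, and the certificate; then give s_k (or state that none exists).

no hypergeometric antidifference exists

Step 1: r(k) = 6*(2*k + 1)/(k + 1).
Gosper form: A/B · C(k+1)/C(k) with A=12*k + 6, B=k + 1, C=1.
Key eq: (12*k + 6)·f(k+1) = (k)·f(k) + (1).
From deg A=1, deg B=1, deg C=0: d=-1.
Negative degree bound (-1): no f exists, t_k not Gosper-summable.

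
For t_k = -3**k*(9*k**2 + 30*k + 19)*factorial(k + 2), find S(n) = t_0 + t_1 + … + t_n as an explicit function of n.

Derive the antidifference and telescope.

The ratio is 3*(9*k**3 + 75*k**2 + 202*k + 174)/(9*k**2 + 30*k + 19).
So A=3*k + 9 and B=1, with C=k**2 + 10*k/3 + 19/9.
Key eq: (3*k + 9)·f(k+1) = (1)·f(k) + (k**2 + 10*k/3 + 19/9).
Bound: deg f ≤ 1.
Coefficient equations give f(k) = (3*k - 1)/9.
R(k) = B(k−1)·f(k)/C(k) = (3*k - 1)/(9*k**2 + 30*k + 19); s_k = R·t_k = -3**k*(3*k - 1)*factorial(k + 2).
Check: Δs_k = -3**k*(9*k**2 + 30*k + 19)*factorial(k + 2). ✓
Σ_(k=0)^n t_k = s_(n+1) − s_(0) = (-3**(n + 1)*(3*n + 2)*factorial(n + 3)) − (2), i.e. -9*3**n*n*factorial(n + 3) - 6*3**n*factorial(n + 3) - 2.

S(n) = -9*3**n*n*factorial(n + 3) - 6*3**n*factorial(n + 3) - 2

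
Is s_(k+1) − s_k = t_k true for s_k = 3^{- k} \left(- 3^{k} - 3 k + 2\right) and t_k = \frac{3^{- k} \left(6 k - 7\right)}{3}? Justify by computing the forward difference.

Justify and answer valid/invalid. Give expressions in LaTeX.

s_(k+1) = -1 - k/3**k - 1/(3*3**k)
s_(k+1) − s_k = (6*k - 7)/(3*3**k)
(s_(k+1) − s_k) − t_k = 0

Valid — Δs_k = t_k.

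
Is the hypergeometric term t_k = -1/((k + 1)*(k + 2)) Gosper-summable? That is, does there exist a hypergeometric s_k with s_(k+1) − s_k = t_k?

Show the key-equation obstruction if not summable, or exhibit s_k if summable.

Yes. s_k = -k/(k + 1).

r(k) = (k + 1)/(k + 3) after simplifying.
Normal form (A,B,C) = (k + 1, k + 3, 1).
Key eq: (k + 1)·f(k+1) = (k + 2)·f(k) + (1).
From deg A=1, deg B=1, deg C=0: d=1.
A polynomial solution: f(k) = k.
R(k) = B(k−1)·f(k)/C(k) = k*(k + 2); s_k = R·t_k = -k/(k + 1).
s_(k+1) − s_k = -1/(k**2 + 3*k + 2) = t_k.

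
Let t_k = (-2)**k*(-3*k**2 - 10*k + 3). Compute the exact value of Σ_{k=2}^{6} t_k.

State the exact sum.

The ratio is 2*(-3*k**2 - 16*k - 10)/(3*k**2 + 10*k - 3).
Normal form (A,B,C) = (-2, 1, k**2 + 10*k/3 - 1).
Set up (-2)·f(k+1) − (1)·f(k) − (k**2 + 10*k/3 - 1) = 0.
Bound: deg f ≤ 2.
Coefficient equations give f(k) = -(k - 1)*(k + 3)/3.
Get s_k = R·t_k = (-2)**k*(k**2 + 2*k - 3) with R(k) = B(k−1)f(k)/C(k) = -(k - 1)*(k + 3)/(3*k**2 + 10*k - 3).
Check: Δs_k = (-2)**k*(-3*k**2 - 10*k + 3). ✓
Evaluate s at k=7 and k=2: -7680 and 20; difference -7700.

Σ = -7700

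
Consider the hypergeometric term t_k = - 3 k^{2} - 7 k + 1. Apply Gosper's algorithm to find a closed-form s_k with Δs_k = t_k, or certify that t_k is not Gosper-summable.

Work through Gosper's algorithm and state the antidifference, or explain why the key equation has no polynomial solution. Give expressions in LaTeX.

The ratio is (3*k**2 + 13*k + 9)/(3*k**2 + 7*k - 1).
A = 1, B = 1, C = k**2 + 7*k/3 - 1/3.
Need (1)·f(k+1) − (1)·f(k) = k**2 + 7*k/3 - 1/3.
d = 3 from the (0,0,2) case.
Solving with deg f ≤ 3: f(k) = k*(k**2 + 2*k - 4)/3.
So s_k = (B(k−1)f/C)·t_k = (k*(k**2 + 2*k - 4)/(3*k**2 + 7*k - 1))·t_k = k*(-k**2 - 2*k + 4).
Δs = -3*k**2 - 7*k + 1, as required.

s_k = k \left(- k^{2} - 2 k + 4\right)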